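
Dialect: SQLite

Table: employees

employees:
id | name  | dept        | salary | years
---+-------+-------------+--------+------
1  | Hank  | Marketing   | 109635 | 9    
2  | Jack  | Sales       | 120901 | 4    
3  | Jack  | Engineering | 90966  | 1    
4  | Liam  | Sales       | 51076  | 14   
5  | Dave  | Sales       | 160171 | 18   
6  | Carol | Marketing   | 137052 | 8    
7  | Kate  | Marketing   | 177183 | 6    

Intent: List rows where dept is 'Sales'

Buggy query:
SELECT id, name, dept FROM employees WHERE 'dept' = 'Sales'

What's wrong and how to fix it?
Bug: 'dept' in single quotes is a string literal, not the column; the comparison is literal-vs-literal and never true

Fix: Remove the quotes around the column name (or use double quotes for an identifier)

Corrected query:
SELECT id, name, dept FROM employees WHERE dept = 'Sales'

Result:
id | name | dept 
---+------+------
2  | Jack | Sales
4  | Liam | Sales
5  | Dave | Sales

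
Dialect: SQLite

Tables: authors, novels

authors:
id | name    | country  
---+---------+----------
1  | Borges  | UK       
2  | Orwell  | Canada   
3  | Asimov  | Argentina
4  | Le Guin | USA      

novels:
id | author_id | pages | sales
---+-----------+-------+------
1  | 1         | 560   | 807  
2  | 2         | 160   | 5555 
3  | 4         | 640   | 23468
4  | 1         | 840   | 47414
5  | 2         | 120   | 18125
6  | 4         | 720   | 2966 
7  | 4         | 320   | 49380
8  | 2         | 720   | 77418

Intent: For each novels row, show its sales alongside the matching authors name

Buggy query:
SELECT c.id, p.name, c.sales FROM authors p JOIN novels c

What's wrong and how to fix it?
Bug: Missing join condition: each novels row is matched to all authors rows instead of just its own

Fix: Add ON c.author_id = p.id to the JOIN

Corrected query:
SELECT c.id, p.name, c.sales FROM authors p JOIN novels c ON c.author_id = p.id

Result:
id | name    | sales
---+---------+------
1  | Borges  | 807  
2  | Orwell  | 5555 
3  | Le Guin | 23468
4  | Borges  | 47414
5  | Orwell  | 18125
6  | Le Guin | 2966 
7  | Le Guin | 49380
8  | Orwell  | 77418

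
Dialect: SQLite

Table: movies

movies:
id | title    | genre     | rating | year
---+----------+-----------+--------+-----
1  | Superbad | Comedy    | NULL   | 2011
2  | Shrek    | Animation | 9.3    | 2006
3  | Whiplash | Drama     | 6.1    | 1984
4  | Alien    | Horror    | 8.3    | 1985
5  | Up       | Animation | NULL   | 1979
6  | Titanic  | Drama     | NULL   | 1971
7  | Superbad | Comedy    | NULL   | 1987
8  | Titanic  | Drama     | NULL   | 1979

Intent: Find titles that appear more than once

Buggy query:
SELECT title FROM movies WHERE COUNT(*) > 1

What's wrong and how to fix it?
Bug: WHERE can't reference COUNT(*); aggregates are computed after WHERE

Fix: Group first, then use HAVING for the count condition

Corrected query:
SELECT title FROM movies GROUP BY title HAVING COUNT(*) > 1

Result:
title   
--------
Superbad
Titanic 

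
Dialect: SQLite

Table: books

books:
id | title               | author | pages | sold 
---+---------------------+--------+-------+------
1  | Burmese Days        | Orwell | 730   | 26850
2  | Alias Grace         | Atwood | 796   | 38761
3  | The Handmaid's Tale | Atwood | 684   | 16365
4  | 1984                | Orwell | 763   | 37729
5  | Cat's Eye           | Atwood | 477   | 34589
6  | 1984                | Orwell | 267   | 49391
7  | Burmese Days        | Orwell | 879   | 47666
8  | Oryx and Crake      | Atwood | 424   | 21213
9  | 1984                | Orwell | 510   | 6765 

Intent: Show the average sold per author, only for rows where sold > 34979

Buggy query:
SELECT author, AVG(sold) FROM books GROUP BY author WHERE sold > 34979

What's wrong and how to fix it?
Bug: Row-level WHERE must come before GROUP BY in the clause order

Fix: Place WHERE between FROM and GROUP BY

Corrected query:
SELECT author, AVG(sold) FROM books WHERE sold > 34979 GROUP BY author

Result:
author | AVG(sold)   
-------+-------------
Atwood | 38761       
Orwell | 44928.666667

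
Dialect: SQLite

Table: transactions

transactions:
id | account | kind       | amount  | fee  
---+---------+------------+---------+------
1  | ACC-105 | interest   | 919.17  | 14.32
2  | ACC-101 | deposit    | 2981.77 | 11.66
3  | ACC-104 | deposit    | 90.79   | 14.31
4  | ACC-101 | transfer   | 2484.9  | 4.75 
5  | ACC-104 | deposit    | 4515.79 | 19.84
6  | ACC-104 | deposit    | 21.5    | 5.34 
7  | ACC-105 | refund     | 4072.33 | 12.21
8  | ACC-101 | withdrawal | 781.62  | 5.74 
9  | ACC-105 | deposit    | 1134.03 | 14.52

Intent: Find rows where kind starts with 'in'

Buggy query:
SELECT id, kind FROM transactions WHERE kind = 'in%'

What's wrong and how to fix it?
Bug: '=' compares the literal string including the % character; pattern matching needs LIKE

Fix: Replace '=' with LIKE so 'in%' is treated as a pattern

Corrected query:
SELECT id, kind FROM transactions WHERE kind LIKE 'in%'

Result:
id | kind    
---+---------
1  | interest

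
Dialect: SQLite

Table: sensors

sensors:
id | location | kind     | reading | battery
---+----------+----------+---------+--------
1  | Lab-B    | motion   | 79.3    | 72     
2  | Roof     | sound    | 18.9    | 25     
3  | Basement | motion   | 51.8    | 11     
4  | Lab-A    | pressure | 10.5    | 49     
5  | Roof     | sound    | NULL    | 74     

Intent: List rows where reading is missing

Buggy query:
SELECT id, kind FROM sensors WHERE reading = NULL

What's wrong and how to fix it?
Bug: Comparing to NULL with '=' never matches; NULL = NULL is unknown, not true

Fix: Use IS NULL to test for NULL

Corrected query:
SELECT id, kind FROM sensors WHERE reading IS NULL

Result:
id | kind 
---+------
5  | sound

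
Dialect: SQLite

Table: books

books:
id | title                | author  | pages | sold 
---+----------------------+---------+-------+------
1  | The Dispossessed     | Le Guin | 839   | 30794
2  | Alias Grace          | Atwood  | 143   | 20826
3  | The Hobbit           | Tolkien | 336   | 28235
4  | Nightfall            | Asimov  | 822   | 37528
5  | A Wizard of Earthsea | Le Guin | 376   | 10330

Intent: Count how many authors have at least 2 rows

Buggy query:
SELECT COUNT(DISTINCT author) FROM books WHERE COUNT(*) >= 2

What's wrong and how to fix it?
Bug: WHERE filters individual rows, not groups, so a group-level COUNT is invalid there

Fix: Use a subquery that GROUPs and filters with HAVING, then count its rows

Corrected query:
SELECT COUNT(*) FROM (SELECT author FROM books GROUP BY author HAVING COUNT(*) >= 2)

Result:
COUNT(*)
--------
1       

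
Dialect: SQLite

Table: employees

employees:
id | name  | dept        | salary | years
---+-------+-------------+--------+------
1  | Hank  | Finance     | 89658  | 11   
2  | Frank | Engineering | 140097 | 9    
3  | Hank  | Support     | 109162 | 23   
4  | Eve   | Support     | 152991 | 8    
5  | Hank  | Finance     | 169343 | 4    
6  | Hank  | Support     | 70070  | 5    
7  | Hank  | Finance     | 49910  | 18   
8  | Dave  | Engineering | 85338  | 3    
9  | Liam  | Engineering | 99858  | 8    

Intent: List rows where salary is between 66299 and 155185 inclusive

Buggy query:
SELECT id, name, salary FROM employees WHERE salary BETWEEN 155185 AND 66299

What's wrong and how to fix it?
Bug: BETWEEN expects the lower bound first; with 155185 AND 66299 the range is empty

Fix: Write BETWEEN 66299 AND 155185

Corrected query:
SELECT id, name, salary FROM employees WHERE salary BETWEEN 66299 AND 155185

Result:
id | name  | salary
---+-------+-------
1  | Hank  | 89658 
2  | Frank | 140097
3  | Hank  | 109162
4  | Eve   | 152991
6  | Hank  | 70070 
8  | Dave  | 85338 
9  | Liam  | 99858 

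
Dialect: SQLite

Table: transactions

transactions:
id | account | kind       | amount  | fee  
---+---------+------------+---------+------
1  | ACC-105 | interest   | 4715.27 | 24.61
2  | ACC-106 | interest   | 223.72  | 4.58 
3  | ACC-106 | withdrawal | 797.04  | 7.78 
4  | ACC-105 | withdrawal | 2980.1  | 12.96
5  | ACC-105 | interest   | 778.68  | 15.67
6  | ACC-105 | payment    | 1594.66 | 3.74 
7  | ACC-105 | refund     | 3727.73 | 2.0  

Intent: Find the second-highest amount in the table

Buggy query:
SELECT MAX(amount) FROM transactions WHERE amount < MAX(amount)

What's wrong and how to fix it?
Bug: The inner MAX is an aggregate inside WHERE, which is not allowed

Fix: Put the inner MAX in a scalar subquery

Corrected query:
SELECT MAX(amount) FROM transactions WHERE amount < (SELECT MAX(amount) FROM transactions)

Result:
MAX(amount)
-----------
3727.73    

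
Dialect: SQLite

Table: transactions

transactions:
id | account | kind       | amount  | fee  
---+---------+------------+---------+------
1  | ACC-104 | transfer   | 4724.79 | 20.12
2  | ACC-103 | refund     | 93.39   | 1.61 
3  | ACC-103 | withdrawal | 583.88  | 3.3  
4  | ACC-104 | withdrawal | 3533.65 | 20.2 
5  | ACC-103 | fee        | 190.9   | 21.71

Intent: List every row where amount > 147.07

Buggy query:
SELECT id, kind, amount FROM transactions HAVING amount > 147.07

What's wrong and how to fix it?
Bug: HAVING filters the output of aggregation, but this query has no GROUP BY and no aggregate functions, so SQLite rejects it (HAVING clause on a non-aggregate query); the condition here is per row

Fix: Replace HAVING with WHERE since the condition applies to individual rows

Corrected query:
SELECT id, kind, amount FROM transactions WHERE amount > 147.07

Result:
id | kind       | amount 
---+------------+--------
1  | transfer   | 4724.79
3  | withdrawal | 583.88 
4  | withdrawal | 3533.65
5  | fee        | 190.9  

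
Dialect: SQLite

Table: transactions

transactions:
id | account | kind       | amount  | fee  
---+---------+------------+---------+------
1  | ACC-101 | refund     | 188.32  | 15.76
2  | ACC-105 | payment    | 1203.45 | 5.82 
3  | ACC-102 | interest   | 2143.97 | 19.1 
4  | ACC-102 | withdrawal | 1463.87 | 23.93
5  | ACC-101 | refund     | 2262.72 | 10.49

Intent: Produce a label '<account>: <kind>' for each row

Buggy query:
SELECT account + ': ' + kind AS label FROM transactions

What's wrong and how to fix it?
Bug: SQLite uses || for string concatenation; + coerces text to numbers (yielding 0)

Fix: Replace + with || to concatenate text

Corrected query:
SELECT account || ': ' || kind AS label FROM transactions

Result:
label              
-------------------
ACC-101: refund    
ACC-105: payment   
ACC-102: interest  
ACC-102: withdrawal
ACC-101: refund    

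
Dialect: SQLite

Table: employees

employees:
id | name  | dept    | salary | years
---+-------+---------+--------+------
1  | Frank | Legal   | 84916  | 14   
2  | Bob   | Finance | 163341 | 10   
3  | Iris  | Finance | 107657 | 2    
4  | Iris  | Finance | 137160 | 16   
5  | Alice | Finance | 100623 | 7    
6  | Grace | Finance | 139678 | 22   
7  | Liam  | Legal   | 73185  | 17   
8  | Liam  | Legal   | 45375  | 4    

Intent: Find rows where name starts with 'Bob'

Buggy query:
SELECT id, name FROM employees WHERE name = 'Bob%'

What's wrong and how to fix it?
Bug: '=' compares the literal string including the % character; pattern matching needs LIKE

Fix: Use LIKE for wildcard pattern matching

Corrected query:
SELECT id, name FROM employees WHERE name LIKE 'Bob%'

Result:
id | name
---+-----
2  | Bob 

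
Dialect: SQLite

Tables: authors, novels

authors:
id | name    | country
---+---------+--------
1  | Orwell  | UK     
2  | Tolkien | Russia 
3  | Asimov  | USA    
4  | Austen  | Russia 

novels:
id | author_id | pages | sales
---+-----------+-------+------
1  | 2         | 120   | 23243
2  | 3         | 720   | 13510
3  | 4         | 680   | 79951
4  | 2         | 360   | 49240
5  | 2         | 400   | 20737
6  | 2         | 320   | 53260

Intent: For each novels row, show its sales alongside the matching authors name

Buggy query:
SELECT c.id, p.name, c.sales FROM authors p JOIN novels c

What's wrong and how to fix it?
Bug: Missing join condition: each novels row is matched to all authors rows instead of just its own

Fix: Add ON c.author_id = p.id to the JOIN

Corrected query:
SELECT c.id, p.name, c.sales FROM authors p JOIN novels c ON c.author_id = p.id

Result:
id | name    | sales
---+---------+------
1  | Tolkien | 23243
2  | Asimov  | 13510
3  | Austen  | 79951
4  | Tolkien | 49240
5  | Tolkien | 20737
6  | Tolkien | 53260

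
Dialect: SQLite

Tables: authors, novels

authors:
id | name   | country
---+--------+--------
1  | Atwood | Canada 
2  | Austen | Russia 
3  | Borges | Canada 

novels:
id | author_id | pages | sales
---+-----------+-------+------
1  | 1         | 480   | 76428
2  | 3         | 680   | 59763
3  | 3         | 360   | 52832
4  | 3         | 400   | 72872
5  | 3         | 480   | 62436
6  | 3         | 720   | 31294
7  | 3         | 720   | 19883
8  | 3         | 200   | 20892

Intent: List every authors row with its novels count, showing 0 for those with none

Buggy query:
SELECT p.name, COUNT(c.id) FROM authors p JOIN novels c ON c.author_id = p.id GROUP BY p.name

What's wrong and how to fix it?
Bug: An inner join excludes parents with zero children

Fix: Switch to LEFT JOIN to retain unmatched parent rows

Corrected query:
SELECT p.name, COUNT(c.id) FROM authors p LEFT JOIN novels c ON c.author_id = p.id GROUP BY p.name

Result:
name   | COUNT(c.id)
-------+------------
Atwood | 1          
Austen | 0          
Borges | 7          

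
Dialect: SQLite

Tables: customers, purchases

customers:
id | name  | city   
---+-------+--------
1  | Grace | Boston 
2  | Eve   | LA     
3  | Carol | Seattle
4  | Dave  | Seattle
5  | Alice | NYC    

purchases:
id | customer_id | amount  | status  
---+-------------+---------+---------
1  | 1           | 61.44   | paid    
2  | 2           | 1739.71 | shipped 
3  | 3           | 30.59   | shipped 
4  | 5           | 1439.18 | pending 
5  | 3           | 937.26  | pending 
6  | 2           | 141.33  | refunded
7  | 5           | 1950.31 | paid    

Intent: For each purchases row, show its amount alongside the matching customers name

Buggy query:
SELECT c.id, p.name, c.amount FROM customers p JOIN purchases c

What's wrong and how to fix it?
Bug: JOIN with no ON clause produces a cartesian product; every purchases row pairs with every customers row

Fix: Specify the join condition linking the foreign key to the parent id

Corrected query:
SELECT c.id, p.name, c.amount FROM customers p JOIN purchases c ON c.customer_id = p.id

Result:
id | name  | amount 
---+-------+--------
1  | Grace | 61.44  
2  | Eve   | 1739.71
3  | Carol | 30.59  
4  | Alice | 1439.18
5  | Carol | 937.26 
6  | Eve   | 141.33 
7  | Alice | 1950.31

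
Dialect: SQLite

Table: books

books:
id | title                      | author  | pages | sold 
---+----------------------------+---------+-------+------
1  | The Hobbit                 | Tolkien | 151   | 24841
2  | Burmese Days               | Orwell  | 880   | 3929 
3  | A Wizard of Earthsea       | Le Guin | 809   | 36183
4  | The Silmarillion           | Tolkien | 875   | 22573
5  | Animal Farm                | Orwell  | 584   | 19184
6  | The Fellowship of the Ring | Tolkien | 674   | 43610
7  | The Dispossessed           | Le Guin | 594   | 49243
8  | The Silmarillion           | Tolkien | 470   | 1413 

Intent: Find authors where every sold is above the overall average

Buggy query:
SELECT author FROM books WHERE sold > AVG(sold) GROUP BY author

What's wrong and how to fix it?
Bug: AVG() is an aggregate; it can't sit directly in WHERE

Fix: Compute the overall average in a scalar subquery and compare each group's MIN against it in HAVING

Corrected query:
SELECT author FROM books GROUP BY author HAVING MIN(sold) > (SELECT AVG(sold) FROM books)

Result:
author 
-------
Le Guin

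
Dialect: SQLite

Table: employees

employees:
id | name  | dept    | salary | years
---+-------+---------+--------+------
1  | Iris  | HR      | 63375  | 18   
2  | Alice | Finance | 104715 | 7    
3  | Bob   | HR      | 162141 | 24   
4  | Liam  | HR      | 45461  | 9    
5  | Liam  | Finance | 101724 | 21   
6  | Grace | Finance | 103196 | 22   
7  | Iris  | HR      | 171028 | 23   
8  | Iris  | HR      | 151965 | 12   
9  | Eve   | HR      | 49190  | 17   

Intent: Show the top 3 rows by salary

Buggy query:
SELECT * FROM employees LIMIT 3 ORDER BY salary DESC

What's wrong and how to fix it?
Bug: LIMIT must come after ORDER BY

Fix: Swap the clauses: ORDER BY first, then LIMIT

Corrected query:
SELECT * FROM employees ORDER BY salary DESC LIMIT 3

Result:
id | name | dept | salary | years
---+------+------+--------+------
7  | Iris | HR   | 171028 | 23   
3  | Bob  | HR   | 162141 | 24   
8  | Iris | HR   | 151965 | 12   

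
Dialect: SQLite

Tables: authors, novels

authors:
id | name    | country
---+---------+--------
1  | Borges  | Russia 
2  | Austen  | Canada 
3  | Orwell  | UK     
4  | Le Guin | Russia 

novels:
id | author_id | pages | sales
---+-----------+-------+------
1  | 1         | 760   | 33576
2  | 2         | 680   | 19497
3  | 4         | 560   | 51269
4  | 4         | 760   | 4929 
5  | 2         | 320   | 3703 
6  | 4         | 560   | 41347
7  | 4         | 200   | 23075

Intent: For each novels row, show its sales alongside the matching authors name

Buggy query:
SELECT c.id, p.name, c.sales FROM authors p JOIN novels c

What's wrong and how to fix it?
Bug: Missing join condition: each novels row is matched to all authors rows instead of just its own

Fix: Specify the join condition linking the foreign key to the parent id

Corrected query:
SELECT c.id, p.name, c.sales FROM authors p JOIN novels c ON c.author_id = p.id

Result:
id | name    | sales
---+---------+------
1  | Borges  | 33576
2  | Austen  | 19497
3  | Le Guin | 51269
4  | Le Guin | 4929 
5  | Austen  | 3703 
6  | Le Guin | 41347
7  | Le Guin | 23075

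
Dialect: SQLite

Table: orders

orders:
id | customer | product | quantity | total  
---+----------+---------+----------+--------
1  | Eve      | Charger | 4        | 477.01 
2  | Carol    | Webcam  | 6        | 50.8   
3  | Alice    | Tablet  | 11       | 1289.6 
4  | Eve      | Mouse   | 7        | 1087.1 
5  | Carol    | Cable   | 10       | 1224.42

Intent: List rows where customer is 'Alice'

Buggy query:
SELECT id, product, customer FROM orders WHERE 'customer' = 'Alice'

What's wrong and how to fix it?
Bug: 'customer' in single quotes is a string literal, not the column; the comparison is literal-vs-literal and never true

Fix: Reference the column as customer without single quotes

Corrected query:
SELECT id, product, customer FROM orders WHERE customer = 'Alice'

Result:
id | product | customer
---+---------+---------
3  | Tablet  | Alice   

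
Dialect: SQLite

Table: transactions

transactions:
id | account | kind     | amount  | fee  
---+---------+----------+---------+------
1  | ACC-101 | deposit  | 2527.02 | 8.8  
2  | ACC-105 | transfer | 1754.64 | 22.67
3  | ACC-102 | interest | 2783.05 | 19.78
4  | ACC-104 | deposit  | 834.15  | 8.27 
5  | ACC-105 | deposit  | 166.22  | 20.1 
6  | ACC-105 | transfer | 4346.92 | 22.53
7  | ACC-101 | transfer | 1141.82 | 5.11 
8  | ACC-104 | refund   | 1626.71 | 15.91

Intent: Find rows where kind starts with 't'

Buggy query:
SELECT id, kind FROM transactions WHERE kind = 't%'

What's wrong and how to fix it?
Bug: '=' compares the literal string including the % character; pattern matching needs LIKE

Fix: Replace '=' with LIKE so 't%' is treated as a pattern

Corrected query:
SELECT id, kind FROM transactions WHERE kind LIKE 't%'

Result:
id | kind    
---+---------
2  | transfer
6  | transfer
7  | transfer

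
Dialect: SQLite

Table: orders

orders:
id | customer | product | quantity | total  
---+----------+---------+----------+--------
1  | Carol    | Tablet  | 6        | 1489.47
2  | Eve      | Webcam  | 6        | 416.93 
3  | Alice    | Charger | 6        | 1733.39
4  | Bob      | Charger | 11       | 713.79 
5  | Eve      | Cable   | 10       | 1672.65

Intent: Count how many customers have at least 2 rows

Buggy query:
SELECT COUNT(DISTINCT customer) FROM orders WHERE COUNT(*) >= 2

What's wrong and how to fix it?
Bug: COUNT(*) cannot appear in WHERE; the per-group count doesn't exist yet

Fix: Use a subquery that GROUPs and filters with HAVING, then count its rows

Corrected query:
SELECT COUNT(*) FROM (SELECT customer FROM orders GROUP BY customer HAVING COUNT(*) >= 2)

Result:
COUNT(*)
--------
1       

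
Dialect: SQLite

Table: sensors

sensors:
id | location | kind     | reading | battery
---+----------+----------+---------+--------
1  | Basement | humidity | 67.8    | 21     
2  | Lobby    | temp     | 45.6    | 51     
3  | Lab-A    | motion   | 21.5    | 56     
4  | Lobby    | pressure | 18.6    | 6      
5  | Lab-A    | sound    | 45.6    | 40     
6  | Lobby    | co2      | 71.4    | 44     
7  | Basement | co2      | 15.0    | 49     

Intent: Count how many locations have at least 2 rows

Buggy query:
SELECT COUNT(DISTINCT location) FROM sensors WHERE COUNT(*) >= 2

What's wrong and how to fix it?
Bug: WHERE filters individual rows, not groups, so a group-level COUNT is invalid there

Fix: Group first with HAVING COUNT(*) >= 2, then COUNT the resulting groups

Corrected query:
SELECT COUNT(*) FROM (SELECT location FROM sensors GROUP BY location HAVING COUNT(*) >= 2)

Result:
COUNT(*)
--------
3       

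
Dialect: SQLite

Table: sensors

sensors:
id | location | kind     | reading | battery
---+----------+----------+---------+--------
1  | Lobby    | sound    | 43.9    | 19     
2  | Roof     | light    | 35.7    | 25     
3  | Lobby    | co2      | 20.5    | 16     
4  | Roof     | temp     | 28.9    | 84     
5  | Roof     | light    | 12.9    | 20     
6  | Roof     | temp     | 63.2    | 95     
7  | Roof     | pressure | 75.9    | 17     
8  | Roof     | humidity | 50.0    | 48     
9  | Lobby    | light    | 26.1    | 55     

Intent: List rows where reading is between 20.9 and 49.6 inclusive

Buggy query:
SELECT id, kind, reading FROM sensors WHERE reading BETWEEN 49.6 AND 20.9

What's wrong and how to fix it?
Bug: BETWEEN expects the lower bound first; with 49.6 AND 20.9 the range is empty

Fix: Write BETWEEN 20.9 AND 49.6

Corrected query:
SELECT id, kind, reading FROM sensors WHERE reading BETWEEN 20.9 AND 49.6

Result:
id | kind  | reading
---+-------+--------
1  | sound | 43.9   
2  | light | 35.7   
4  | temp  | 28.9   
9  | light | 26.1   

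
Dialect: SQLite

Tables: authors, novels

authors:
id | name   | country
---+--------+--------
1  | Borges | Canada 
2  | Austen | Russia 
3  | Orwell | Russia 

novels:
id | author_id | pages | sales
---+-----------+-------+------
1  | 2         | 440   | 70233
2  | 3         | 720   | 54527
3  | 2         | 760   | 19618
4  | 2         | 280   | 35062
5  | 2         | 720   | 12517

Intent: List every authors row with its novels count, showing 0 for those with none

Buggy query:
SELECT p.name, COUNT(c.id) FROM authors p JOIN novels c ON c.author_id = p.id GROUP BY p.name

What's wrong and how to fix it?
Bug: INNER JOIN drops authors rows that have no matching novels rows

Fix: Use LEFT JOIN so parents without children still appear (COUNT(c.id) gives 0)

Corrected query:
SELECT p.name, COUNT(c.id) FROM authors p LEFT JOIN novels c ON c.author_id = p.id GROUP BY p.name

Result:
name   | COUNT(c.id)
-------+------------
Austen | 4          
Borges | 0          
Orwell | 1          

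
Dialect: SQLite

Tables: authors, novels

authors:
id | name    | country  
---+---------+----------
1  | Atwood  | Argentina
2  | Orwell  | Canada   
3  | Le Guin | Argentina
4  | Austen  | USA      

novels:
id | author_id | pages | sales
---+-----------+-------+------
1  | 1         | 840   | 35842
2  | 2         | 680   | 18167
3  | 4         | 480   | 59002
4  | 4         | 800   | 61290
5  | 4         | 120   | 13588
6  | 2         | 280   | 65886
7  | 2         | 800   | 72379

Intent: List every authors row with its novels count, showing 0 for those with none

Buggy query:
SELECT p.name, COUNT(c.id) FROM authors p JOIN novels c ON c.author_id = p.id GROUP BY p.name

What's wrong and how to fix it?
Bug: An inner join excludes parents with zero children

Fix: Switch to LEFT JOIN to retain unmatched parent rows

Corrected query:
SELECT p.name, COUNT(c.id) FROM authors p LEFT JOIN novels c ON c.author_id = p.id GROUP BY p.name

Result:
name    | COUNT(c.id)
--------+------------
Atwood  | 1          
Austen  | 3          
Le Guin | 0          
Orwell  | 3          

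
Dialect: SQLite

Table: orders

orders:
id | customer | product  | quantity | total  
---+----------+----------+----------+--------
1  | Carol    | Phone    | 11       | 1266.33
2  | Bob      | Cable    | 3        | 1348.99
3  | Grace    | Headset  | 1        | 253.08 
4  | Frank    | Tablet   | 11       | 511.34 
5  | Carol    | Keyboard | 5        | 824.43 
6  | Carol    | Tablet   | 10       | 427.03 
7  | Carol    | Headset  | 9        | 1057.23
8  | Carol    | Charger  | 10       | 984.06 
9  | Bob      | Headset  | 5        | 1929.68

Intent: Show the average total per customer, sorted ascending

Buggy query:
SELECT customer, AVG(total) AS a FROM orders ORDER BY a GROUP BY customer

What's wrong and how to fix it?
Bug: ORDER BY appears before GROUP BY; SQL clause order requires GROUP BY first

Fix: Move ORDER BY to the end, after GROUP BY

Corrected query:
SELECT customer, AVG(total) AS a FROM orders GROUP BY customer ORDER BY a

Result:
customer | a       
---------+---------
Grace    | 253.08  
Frank    | 511.34  
Carol    | 911.816 
Bob      | 1639.335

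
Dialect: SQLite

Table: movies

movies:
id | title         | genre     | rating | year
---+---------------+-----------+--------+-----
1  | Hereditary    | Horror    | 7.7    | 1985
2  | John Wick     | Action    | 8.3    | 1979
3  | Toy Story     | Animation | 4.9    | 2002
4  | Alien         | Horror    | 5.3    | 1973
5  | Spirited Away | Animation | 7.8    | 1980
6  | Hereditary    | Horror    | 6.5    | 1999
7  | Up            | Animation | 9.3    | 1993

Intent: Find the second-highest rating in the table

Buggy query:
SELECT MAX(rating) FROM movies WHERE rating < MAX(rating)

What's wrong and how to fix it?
Bug: The inner MAX is an aggregate inside WHERE, which is not allowed

Fix: Compute the overall MAX in a subquery, then take MAX of rows below it

Corrected query:
SELECT MAX(rating) FROM movies WHERE rating < (SELECT MAX(rating) FROM movies)

Result:
MAX(rating)
-----------
8.3        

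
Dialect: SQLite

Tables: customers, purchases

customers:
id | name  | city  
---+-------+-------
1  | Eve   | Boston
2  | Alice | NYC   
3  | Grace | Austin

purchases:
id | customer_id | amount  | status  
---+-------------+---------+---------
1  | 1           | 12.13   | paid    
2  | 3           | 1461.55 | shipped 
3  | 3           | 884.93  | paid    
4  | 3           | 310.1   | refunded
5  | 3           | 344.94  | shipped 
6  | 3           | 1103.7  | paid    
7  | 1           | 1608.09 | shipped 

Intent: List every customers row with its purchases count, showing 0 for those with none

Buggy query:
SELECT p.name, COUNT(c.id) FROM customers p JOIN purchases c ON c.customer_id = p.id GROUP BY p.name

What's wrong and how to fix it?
Bug: INNER JOIN drops customers rows that have no matching purchases rows

Fix: Switch to LEFT JOIN to retain unmatched parent rows

Corrected query:
SELECT p.name, COUNT(c.id) FROM customers p LEFT JOIN purchases c ON c.customer_id = p.id GROUP BY p.name

Result:
name  | COUNT(c.id)
------+------------
Alice | 0          
Eve   | 2          
Grace | 5          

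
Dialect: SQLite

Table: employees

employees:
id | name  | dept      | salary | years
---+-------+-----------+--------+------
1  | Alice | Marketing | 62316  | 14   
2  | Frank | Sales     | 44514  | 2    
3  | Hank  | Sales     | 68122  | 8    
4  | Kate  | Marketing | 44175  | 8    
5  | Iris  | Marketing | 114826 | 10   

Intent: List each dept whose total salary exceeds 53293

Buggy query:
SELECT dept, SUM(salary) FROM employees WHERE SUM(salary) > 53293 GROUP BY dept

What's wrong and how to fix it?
Bug: WHERE runs before GROUP BY, so aggregates aren't available there

Fix: Use HAVING (which filters groups after aggregation) instead of WHERE

Corrected query:
SELECT dept, SUM(salary) FROM employees GROUP BY dept HAVING SUM(salary) > 53293

Result:
dept      | SUM(salary)
----------+------------
Marketing | 221317     
Sales     | 112636     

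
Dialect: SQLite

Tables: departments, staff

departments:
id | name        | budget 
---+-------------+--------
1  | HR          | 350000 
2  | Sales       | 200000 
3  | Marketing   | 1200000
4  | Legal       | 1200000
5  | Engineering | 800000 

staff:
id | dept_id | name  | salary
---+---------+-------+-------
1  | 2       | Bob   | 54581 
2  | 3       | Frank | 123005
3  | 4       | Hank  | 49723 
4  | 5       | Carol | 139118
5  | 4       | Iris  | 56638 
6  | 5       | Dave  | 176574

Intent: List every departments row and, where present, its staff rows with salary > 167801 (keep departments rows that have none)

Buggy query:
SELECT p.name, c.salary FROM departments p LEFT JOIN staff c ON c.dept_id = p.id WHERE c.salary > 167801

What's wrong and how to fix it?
Bug: A WHERE condition on the right-hand table after LEFT JOIN drops unmatched parents

Fix: Put 'c.salary > 167801' in the JOIN's ON clause instead of WHERE

Corrected query:
SELECT p.name, c.salary FROM departments p LEFT JOIN staff c ON c.dept_id = p.id AND c.salary > 167801

Result:
name        | salary
------------+-------
HR          | NULL  
Sales       | NULL  
Marketing   | NULL  
Legal       | NULL  
Engineering | 176574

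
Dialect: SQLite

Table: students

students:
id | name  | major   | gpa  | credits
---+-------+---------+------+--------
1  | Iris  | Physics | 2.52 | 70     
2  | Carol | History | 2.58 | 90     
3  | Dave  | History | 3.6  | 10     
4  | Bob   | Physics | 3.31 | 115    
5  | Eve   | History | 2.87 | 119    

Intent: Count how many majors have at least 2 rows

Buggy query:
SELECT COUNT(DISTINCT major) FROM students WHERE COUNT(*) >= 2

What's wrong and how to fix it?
Bug: WHERE filters individual rows, not groups, so a group-level COUNT is invalid there

Fix: Group first with HAVING COUNT(*) >= 2, then COUNT the resulting groups

Corrected query:
SELECT COUNT(*) FROM (SELECT major FROM students GROUP BY major HAVING COUNT(*) >= 2)

Result:
COUNT(*)
--------
2       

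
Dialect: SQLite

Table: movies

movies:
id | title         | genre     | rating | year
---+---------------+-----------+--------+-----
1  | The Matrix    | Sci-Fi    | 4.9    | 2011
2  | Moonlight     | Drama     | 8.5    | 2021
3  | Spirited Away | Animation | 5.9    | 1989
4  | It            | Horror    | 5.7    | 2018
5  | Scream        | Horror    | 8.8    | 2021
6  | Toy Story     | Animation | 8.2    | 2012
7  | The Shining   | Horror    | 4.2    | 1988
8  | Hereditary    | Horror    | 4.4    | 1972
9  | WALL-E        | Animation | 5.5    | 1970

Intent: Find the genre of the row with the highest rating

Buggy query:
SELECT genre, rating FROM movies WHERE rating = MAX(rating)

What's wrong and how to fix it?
Bug: WHERE is evaluated per row; an aggregate over the whole table isn't defined there

Fix: Wrap MAX in a scalar subquery so WHERE compares against a single value

Corrected query:
SELECT genre, rating FROM movies WHERE rating = (SELECT MAX(rating) FROM movies)

Result:
genre  | rating
-------+-------
Horror | 8.8   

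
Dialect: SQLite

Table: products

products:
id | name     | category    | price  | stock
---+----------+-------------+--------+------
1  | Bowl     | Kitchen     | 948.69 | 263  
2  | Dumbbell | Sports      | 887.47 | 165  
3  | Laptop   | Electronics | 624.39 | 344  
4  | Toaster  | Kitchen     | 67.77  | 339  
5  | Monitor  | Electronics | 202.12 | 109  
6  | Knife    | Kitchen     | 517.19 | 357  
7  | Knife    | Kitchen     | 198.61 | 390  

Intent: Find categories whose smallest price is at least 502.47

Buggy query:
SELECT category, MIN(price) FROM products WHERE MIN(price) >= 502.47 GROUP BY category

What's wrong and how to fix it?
Bug: MIN() in WHERE is a misuse of aggregate

Fix: Replace WHERE with HAVING after the GROUP BY

Corrected query:
SELECT category, MIN(price) FROM products GROUP BY category HAVING MIN(price) >= 502.47

Result:
category | MIN(price)
---------+-----------
Sports   | 887.47    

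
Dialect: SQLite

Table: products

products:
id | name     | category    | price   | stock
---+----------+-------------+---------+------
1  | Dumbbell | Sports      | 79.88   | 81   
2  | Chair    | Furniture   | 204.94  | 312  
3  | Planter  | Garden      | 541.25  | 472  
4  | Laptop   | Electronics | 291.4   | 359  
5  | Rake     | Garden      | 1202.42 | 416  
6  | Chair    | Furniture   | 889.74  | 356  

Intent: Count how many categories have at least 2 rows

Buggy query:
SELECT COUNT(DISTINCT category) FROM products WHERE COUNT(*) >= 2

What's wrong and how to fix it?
Bug: COUNT(*) cannot appear in WHERE; the per-group count doesn't exist yet

Fix: Use a subquery that GROUPs and filters with HAVING, then count its rows

Corrected query:
SELECT COUNT(*) FROM (SELECT category FROM products GROUP BY category HAVING COUNT(*) >= 2)

Result:
COUNT(*)
--------
2       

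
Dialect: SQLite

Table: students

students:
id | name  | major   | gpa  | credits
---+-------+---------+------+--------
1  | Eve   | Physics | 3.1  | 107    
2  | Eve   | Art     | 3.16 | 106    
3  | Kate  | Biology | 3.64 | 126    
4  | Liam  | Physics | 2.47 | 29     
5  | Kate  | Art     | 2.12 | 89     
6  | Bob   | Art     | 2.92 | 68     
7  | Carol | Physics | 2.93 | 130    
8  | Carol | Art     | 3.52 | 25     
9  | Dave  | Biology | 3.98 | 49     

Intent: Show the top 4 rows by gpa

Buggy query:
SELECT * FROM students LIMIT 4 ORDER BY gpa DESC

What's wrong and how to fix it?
Bug: ORDER BY cannot follow LIMIT; LIMIT is the final clause

Fix: Sort with ORDER BY, then apply LIMIT

Corrected query:
SELECT * FROM students ORDER BY gpa DESC LIMIT 4

Result:
id | name  | major   | gpa  | credits
---+-------+---------+------+--------
9  | Dave  | Biology | 3.98 | 49     
3  | Kate  | Biology | 3.64 | 126    
8  | Carol | Art     | 3.52 | 25     
2  | Eve   | Art     | 3.16 | 106    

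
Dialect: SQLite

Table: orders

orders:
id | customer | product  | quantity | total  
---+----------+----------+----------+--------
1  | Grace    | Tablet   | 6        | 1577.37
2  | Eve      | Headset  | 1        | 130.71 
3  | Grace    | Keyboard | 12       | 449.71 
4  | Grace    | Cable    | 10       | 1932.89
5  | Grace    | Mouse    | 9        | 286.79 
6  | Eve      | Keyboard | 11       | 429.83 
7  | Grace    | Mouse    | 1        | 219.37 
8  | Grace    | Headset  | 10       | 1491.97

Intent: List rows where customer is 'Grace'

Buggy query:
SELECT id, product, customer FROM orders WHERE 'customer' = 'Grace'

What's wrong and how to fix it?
Bug: Single quotes denote string literals in SQL; the column name is being compared as a constant string

Fix: Remove the quotes around the column name (or use double quotes for an identifier)

Corrected query:
SELECT id, product, customer FROM orders WHERE customer = 'Grace'

Result:
id | product  | customer
---+----------+---------
1  | Tablet   | Grace   
3  | Keyboard | Grace   
4  | Cable    | Grace   
5  | Mouse    | Grace   
7  | Mouse    | Grace   
8  | Headset  | Grace   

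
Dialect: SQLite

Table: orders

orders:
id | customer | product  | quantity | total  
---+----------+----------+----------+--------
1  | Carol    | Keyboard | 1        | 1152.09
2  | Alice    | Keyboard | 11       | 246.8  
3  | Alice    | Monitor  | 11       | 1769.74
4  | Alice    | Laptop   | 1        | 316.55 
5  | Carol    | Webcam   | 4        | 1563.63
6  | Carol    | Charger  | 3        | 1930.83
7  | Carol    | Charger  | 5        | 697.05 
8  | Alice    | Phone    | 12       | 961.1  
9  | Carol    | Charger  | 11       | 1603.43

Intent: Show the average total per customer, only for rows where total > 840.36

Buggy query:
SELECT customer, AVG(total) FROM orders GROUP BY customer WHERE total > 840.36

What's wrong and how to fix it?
Bug: Row-level WHERE must come before GROUP BY in the clause order

Fix: Move the WHERE clause before GROUP BY

Corrected query:
SELECT customer, AVG(total) FROM orders WHERE total > 840.36 GROUP BY customer

Result:
customer | AVG(total)
---------+-----------
Alice    | 1365.42   
Carol    | 1562.495  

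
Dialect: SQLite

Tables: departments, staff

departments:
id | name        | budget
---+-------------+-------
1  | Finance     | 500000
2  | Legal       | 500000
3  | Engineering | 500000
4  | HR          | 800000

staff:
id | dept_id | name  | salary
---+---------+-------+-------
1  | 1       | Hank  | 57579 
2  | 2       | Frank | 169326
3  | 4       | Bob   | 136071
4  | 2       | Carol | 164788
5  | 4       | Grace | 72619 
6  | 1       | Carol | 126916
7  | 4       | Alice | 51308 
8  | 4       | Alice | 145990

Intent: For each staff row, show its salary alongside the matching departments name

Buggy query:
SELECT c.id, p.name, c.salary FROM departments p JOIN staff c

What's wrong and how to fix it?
Bug: JOIN with no ON clause produces a cartesian product; every staff row pairs with every departments row

Fix: Specify the join condition linking the foreign key to the parent id

Corrected query:
SELECT c.id, p.name, c.salary FROM departments p JOIN staff c ON c.dept_id = p.id

Result:
id | name    | salary
---+---------+-------
1  | Finance | 57579 
2  | Legal   | 169326
3  | HR      | 136071
4  | Legal   | 164788
5  | HR      | 72619 
6  | Finance | 126916
7  | HR      | 51308 
8  | HR      | 145990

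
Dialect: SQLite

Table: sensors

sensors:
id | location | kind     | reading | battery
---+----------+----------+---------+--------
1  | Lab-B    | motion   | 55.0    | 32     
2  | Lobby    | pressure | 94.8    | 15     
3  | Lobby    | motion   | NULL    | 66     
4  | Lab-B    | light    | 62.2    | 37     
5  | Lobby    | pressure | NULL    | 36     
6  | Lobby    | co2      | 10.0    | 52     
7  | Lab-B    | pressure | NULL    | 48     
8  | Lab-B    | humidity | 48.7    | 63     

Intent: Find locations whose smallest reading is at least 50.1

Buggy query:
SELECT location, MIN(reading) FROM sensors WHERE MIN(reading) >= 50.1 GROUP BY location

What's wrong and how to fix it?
Bug: MIN() in WHERE is a misuse of aggregate

Fix: Replace WHERE with HAVING after the GROUP BY

Corrected query:
SELECT location, MIN(reading) FROM sensors GROUP BY location HAVING MIN(reading) >= 50.1

Result:
(no rows)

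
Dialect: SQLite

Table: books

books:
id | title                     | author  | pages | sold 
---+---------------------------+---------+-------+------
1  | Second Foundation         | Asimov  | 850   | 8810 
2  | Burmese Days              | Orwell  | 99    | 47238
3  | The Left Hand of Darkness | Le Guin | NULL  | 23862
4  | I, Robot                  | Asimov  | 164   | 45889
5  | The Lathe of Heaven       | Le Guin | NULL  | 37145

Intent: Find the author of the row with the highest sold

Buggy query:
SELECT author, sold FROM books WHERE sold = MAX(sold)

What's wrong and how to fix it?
Bug: MAX(sold) is an aggregate and cannot be used directly in WHERE

Fix: Wrap MAX in a scalar subquery so WHERE compares against a single value

Corrected query:
SELECT author, sold FROM books WHERE sold = (SELECT MAX(sold) FROM books)

Result:
author | sold 
-------+------
Orwell | 47238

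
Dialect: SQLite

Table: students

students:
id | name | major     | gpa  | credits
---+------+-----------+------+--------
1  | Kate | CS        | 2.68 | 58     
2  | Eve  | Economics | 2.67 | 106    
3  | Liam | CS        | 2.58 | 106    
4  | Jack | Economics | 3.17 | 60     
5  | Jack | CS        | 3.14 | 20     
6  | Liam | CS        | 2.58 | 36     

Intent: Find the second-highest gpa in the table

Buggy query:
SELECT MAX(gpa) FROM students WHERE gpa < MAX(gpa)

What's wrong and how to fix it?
Bug: The inner MAX is an aggregate inside WHERE, which is not allowed

Fix: Put the inner MAX in a scalar subquery

Corrected query:
SELECT MAX(gpa) FROM students WHERE gpa < (SELECT MAX(gpa) FROM students)

Result:
MAX(gpa)
--------
3.14    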